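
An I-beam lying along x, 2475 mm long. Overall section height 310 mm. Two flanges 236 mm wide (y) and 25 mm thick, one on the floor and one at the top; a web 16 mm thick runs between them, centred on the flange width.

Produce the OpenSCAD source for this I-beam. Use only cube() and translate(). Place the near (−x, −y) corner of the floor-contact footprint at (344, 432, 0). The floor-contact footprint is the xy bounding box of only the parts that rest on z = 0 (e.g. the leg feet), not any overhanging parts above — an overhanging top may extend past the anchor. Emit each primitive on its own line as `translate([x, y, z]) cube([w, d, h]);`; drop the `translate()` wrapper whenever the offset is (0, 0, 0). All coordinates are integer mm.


translate([344, 432, 0]) cube([2475, 236, 25]);
translate([344, 542, 25]) cube([2475, 16, 260]);
translate([344, 432, 285]) cube([2475, 236, 25]);


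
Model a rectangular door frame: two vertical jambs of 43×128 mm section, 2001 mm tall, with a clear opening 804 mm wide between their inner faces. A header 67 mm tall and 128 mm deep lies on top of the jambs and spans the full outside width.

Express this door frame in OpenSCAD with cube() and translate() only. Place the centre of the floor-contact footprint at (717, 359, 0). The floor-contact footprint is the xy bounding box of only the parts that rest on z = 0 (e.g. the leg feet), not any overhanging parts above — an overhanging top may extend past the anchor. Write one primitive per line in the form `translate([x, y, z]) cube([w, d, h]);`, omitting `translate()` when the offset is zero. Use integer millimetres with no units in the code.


translate([272, 295, 0]) cube([43, 128, 2001]);
translate([1119, 295, 0]) cube([43, 128, 2001]);
translate([272, 295, 2001]) cube([890, 128, 67]);


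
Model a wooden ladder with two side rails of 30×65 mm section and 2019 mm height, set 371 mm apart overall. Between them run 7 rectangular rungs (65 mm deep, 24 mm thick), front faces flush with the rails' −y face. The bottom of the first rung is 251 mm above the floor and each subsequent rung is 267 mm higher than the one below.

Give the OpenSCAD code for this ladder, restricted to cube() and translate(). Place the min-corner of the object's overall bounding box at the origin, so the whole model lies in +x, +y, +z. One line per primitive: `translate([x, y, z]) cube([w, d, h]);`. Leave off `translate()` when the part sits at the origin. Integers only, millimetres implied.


// rung span = 371 - 2*30 = 311
// rung[k] z = 251 + k*267
cube([30, 65, 2019]);
translate([341, 0, 0]) cube([30, 65, 2019]);
translate([30, 0, 251]) cube([311, 65, 24]);
translate([30, 0, 518]) cube([311, 65, 24]);
translate([30, 0, 785]) cube([311, 65, 24]);
translate([30, 0, 1052]) cube([311, 65, 24]);
translate([30, 0, 1319]) cube([311, 65, 24]);
translate([30, 0, 1586]) cube([311, 65, 24]);
translate([30, 0, 1853]) cube([311, 65, 24]);


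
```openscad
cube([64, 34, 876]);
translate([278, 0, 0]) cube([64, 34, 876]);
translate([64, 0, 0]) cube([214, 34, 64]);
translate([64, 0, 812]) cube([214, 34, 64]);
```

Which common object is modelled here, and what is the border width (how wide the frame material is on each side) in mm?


A picture frame. The border width is 64 mm.

Four thin pieces enclosing a rectangular opening — a picture frame. The two full-height stiles are 876 mm tall; the top rail sits at z = 812 and is 64 mm tall, so the border above the opening is 876 − 812 = 64 mm, matching the stile x-width.


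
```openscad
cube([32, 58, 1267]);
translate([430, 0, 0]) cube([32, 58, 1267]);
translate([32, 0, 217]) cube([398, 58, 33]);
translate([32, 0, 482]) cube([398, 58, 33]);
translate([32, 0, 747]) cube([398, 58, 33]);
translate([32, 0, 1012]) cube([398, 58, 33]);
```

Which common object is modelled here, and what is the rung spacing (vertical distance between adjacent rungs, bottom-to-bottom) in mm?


A ladder. The rung spacing is 265 mm.

Two tall 32×58 posts with 4 short bars between them — a ladder. Adjacent rungs sit at z = 217 and z = 482, so the spacing is 482 − 217 = 265 mm.


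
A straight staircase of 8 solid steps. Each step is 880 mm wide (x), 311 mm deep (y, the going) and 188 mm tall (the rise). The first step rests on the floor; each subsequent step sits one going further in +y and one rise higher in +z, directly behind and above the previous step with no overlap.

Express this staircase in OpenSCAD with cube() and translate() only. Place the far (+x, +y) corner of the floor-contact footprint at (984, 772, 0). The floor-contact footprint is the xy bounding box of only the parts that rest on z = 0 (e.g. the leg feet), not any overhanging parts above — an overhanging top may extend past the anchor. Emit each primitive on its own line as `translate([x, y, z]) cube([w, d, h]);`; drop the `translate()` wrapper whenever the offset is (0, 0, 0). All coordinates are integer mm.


translate([104, 461, 0]) cube([880, 311, 188]);
translate([104, 772, 188]) cube([880, 311, 188]);
translate([104, 1083, 376]) cube([880, 311, 188]);
translate([104, 1394, 564]) cube([880, 311, 188]);
translate([104, 1705, 752]) cube([880, 311, 188]);
translate([104, 2016, 940]) cube([880, 311, 188]);
translate([104, 2327, 1128]) cube([880, 311, 188]);
translate([104, 2638, 1316]) cube([880, 311, 188]);


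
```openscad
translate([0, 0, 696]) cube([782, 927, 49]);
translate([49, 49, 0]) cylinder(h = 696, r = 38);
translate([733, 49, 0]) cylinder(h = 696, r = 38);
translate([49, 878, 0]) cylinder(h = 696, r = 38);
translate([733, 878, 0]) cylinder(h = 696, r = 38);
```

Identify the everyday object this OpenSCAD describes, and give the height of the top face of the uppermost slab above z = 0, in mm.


A table. The table height is 745 mm.

A 782×927×49 slab sits at z = 696 on four Ø76 mm round legs — a table. The top surface is at 696 + 49 = 745 mm.


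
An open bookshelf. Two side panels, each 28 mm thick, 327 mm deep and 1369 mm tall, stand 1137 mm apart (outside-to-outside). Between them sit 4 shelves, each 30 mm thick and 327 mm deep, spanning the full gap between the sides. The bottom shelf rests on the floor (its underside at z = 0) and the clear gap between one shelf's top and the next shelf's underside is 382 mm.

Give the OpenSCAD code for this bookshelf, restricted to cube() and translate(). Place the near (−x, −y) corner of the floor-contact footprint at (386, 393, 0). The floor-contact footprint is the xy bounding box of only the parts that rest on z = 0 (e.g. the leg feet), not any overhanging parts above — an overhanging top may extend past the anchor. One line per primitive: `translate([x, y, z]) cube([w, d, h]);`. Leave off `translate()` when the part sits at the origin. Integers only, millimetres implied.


translate([386, 393, 0]) cube([28, 327, 1369]);
translate([1495, 393, 0]) cube([28, 327, 1369]);
translate([414, 393, 0]) cube([1081, 327, 30]);
translate([414, 393, 412]) cube([1081, 327, 30]);
translate([414, 393, 824]) cube([1081, 327, 30]);
translate([414, 393, 1236]) cube([1081, 327, 30]);


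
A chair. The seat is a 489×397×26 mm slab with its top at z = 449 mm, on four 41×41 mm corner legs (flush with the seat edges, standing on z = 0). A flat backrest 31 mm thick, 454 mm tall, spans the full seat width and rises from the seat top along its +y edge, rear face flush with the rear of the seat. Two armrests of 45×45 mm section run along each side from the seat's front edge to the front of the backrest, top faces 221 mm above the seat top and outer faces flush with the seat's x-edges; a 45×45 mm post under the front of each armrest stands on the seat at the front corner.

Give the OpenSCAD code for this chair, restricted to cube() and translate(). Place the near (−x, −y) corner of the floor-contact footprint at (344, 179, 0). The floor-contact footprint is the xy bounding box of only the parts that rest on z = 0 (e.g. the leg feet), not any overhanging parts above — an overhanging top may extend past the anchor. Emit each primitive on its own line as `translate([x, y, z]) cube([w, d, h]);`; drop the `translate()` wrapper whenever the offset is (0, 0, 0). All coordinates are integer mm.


translate([344, 179, 423]) cube([489, 397, 26]);
translate([344, 179, 0]) cube([41, 41, 423]);
translate([792, 179, 0]) cube([41, 41, 423]);
translate([344, 535, 0]) cube([41, 41, 423]);
translate([792, 535, 0]) cube([41, 41, 423]);
translate([344, 545, 449]) cube([489, 31, 454]);
translate([344, 179, 625]) cube([45, 366, 45]);
translate([788, 179, 625]) cube([45, 366, 45]);
translate([344, 179, 449]) cube([45, 45, 176]);
translate([788, 179, 449]) cube([45, 45, 176]);


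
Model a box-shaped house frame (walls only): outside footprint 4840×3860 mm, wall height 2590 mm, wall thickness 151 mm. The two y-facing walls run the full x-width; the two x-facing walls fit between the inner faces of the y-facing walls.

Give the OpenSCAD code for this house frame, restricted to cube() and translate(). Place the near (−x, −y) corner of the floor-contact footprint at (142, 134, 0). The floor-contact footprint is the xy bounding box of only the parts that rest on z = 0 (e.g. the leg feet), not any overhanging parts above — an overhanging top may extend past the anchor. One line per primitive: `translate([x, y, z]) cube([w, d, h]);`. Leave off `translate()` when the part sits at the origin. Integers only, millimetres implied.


translate([142, 134, 0]) cube([4840, 151, 2590]);
translate([142, 3843, 0]) cube([4840, 151, 2590]);
translate([142, 285, 0]) cube([151, 3558, 2590]);
translate([4831, 285, 0]) cube([151, 3558, 2590]);


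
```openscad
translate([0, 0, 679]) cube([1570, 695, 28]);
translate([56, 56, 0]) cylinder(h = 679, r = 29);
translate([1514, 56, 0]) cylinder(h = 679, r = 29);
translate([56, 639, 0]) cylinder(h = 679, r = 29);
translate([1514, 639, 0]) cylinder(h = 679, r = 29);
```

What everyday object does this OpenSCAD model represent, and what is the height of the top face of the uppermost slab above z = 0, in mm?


A table. The table height is 707 mm.

A 1570×695×28 slab sits at z = 679 on four Ø58 mm round legs — a table. The top surface is at 679 + 28 = 707 mm.


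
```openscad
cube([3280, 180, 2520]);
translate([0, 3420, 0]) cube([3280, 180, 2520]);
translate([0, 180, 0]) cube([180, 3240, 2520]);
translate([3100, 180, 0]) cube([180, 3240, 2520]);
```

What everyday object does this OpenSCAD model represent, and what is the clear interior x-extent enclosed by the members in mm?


A house (or room) frame. The interior width is 2920 mm.

Four 2520 mm walls enclosing a rectangle with no floor or roof — a room or house frame. Outside width is 3280 mm and wall thickness is 180 mm, so the interior width is 3280 − 2 × 180 = 2920 mm.


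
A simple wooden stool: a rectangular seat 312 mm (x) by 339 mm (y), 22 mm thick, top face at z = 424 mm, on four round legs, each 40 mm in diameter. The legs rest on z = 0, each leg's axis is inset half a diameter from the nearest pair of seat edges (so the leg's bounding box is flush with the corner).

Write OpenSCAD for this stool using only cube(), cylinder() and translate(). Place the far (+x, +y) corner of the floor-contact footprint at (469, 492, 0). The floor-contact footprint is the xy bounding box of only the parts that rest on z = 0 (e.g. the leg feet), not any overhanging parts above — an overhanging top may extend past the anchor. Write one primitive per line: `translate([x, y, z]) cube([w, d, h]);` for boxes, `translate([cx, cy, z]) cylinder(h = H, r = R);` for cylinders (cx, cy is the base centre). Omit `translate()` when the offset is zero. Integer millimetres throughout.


translate([157, 153, 402]) cube([312, 339, 22]);
translate([177, 173, 0]) cylinder(h = 402, r = 20);
translate([449, 173, 0]) cylinder(h = 402, r = 20);
translate([177, 472, 0]) cylinder(h = 402, r = 20);
translate([449, 472, 0]) cylinder(h = 402, r = 20);


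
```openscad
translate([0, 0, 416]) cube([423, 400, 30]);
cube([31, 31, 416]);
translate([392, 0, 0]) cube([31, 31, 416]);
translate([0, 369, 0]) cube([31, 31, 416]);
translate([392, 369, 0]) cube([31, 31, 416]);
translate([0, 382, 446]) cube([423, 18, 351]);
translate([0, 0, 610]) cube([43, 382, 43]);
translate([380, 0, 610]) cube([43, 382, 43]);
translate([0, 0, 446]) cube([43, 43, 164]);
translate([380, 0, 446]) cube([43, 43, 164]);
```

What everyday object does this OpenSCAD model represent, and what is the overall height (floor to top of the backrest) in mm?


A chair. The overall height is 797 mm.

A slab on four corner posts with a tall panel at the back — a chair. The seat slab sits at z = 416 with thickness 30, and the 351 mm backrest starts at the seat top, so the overall height is 416 + 30 + 351 = 797 mm.


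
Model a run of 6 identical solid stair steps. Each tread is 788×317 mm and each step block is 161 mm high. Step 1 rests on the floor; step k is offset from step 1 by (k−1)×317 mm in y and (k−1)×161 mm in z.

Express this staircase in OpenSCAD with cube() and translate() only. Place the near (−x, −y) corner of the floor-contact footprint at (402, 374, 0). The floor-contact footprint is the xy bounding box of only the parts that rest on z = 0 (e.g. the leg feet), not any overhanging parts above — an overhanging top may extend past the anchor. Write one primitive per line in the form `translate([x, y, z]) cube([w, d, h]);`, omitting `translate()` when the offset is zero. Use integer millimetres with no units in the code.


translate([402, 374, 0]) cube([788, 317, 161]);
translate([402, 691, 161]) cube([788, 317, 161]);
translate([402, 1008, 322]) cube([788, 317, 161]);
translate([402, 1325, 483]) cube([788, 317, 161]);
translate([402, 1642, 644]) cube([788, 317, 161]);
translate([402, 1959, 805]) cube([788, 317, 161]);


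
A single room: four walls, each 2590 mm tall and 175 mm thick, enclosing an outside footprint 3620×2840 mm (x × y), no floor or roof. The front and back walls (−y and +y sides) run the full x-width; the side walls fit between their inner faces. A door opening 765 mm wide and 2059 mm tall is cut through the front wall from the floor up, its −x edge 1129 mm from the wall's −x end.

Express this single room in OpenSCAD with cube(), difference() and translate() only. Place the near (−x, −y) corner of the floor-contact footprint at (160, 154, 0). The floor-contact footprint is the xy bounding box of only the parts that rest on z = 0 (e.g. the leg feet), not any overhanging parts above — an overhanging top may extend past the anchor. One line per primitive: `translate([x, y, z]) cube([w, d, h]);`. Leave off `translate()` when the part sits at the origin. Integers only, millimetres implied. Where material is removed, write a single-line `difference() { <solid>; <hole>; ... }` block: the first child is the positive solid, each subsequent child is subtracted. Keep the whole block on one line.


difference() { translate([160, 154, 0]) cube([3620, 175, 2590]); translate([1289, 154, 0]) cube([765, 175, 2059]); }
translate([160, 2819, 0]) cube([3620, 175, 2590]);
translate([160, 329, 0]) cube([175, 2490, 2590]);
translate([3605, 329, 0]) cube([175, 2490, 2590]);


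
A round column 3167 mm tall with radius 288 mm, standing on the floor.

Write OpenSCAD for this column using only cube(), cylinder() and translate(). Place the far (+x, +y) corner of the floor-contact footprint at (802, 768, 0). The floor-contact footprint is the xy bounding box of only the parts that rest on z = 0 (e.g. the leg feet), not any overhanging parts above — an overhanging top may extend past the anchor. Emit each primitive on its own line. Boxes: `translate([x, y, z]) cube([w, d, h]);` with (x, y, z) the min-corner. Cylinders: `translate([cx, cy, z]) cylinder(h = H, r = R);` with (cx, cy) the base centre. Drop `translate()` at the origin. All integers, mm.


translate([514, 480, 0]) cylinder(h = 3167, r = 288);


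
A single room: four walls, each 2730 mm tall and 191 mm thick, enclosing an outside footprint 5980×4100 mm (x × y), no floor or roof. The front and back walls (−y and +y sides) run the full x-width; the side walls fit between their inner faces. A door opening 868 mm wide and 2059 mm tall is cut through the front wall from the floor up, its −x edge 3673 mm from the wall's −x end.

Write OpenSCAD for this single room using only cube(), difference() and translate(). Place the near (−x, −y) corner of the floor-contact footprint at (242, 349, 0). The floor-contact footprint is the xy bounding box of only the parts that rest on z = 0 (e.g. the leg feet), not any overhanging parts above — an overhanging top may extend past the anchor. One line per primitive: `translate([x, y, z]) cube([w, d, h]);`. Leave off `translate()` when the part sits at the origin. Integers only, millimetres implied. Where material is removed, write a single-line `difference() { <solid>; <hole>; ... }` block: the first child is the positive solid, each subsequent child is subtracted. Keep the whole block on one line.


difference() { translate([242, 349, 0]) cube([5980, 191, 2730]); translate([3915, 349, 0]) cube([868, 191, 2059]); }
translate([242, 4258, 0]) cube([5980, 191, 2730]);
translate([242, 540, 0]) cube([191, 3718, 2730]);
translate([6031, 540, 0]) cube([191, 3718, 2730]);


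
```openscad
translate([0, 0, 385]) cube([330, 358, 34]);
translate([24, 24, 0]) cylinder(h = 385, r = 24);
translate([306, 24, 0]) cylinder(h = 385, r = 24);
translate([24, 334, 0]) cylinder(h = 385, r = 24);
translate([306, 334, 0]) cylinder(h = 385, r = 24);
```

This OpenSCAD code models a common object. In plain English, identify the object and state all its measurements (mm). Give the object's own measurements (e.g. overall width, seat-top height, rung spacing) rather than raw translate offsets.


A simple wooden stool: a rectangular seat 330 mm (x) by 358 mm (y), 34 mm thick, top face at z = 419 mm, on four round legs, each 48 mm in diameter. The legs rest on z = 0, each leg's axis is inset half a diameter from the nearest pair of seat edges (so the leg's bounding box is flush with the corner).


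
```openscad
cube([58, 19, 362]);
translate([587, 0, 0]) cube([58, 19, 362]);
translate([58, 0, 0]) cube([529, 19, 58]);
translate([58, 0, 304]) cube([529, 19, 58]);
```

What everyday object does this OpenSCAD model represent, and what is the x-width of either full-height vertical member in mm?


A picture frame. The border width is 58 mm.

Four thin pieces enclosing a rectangular opening — a picture frame. The two full-height stiles are 362 mm tall; the top rail sits at z = 304 and is 58 mm tall, so the border above the opening is 362 − 304 = 58 mm, matching the stile x-width.


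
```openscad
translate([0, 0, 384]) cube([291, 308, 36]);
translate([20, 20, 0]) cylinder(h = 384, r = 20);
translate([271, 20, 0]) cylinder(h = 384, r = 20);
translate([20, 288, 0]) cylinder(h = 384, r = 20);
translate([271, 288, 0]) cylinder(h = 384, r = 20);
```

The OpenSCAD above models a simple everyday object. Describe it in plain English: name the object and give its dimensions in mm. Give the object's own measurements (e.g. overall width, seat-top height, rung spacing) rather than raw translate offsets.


A simple wooden stool: a rectangular seat 291 mm (x) by 308 mm (y), 36 mm thick, top face at z = 420 mm, on four round legs, each 40 mm in diameter. The legs rest on z = 0, each leg's axis is inset half a diameter from the nearest pair of seat edges (so the leg's bounding box is flush with the corner).


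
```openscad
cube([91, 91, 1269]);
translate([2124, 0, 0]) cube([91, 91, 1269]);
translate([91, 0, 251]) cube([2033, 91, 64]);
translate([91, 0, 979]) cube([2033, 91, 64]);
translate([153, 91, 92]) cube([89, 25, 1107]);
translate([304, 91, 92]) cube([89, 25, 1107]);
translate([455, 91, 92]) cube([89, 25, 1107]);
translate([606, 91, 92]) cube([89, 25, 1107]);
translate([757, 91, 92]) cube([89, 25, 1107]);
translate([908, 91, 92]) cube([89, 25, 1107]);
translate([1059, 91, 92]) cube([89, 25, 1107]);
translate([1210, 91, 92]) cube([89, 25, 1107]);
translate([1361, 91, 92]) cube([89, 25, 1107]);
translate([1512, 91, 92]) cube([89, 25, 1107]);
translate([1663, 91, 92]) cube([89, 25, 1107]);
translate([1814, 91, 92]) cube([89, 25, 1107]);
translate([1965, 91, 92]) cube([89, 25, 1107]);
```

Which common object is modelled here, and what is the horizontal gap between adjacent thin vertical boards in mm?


A fence section. The picket gap is 62 mm.

Two posts, two rails, 13 pickets — a fence section. Span 2033 mm holds 13 pickets of 89 mm with 14 equal gaps: ⌊(2033 − 13·89) / 14⌋ = 62 mm.


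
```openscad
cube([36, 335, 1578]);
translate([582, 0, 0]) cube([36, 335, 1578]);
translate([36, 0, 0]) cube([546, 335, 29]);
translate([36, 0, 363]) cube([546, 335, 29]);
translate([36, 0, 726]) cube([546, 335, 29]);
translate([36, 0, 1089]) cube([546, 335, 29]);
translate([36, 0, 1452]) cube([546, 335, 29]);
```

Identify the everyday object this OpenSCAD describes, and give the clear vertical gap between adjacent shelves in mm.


A bookshelf. The clear shelf gap is 334 mm.

Two tall side panels with 5 horizontal boards between them — a bookshelf. The first two shelf undersides are at z = 0 and z = 363; with shelf thickness 29, the clear gap is 363 − 0 − 29 = 334 mm.


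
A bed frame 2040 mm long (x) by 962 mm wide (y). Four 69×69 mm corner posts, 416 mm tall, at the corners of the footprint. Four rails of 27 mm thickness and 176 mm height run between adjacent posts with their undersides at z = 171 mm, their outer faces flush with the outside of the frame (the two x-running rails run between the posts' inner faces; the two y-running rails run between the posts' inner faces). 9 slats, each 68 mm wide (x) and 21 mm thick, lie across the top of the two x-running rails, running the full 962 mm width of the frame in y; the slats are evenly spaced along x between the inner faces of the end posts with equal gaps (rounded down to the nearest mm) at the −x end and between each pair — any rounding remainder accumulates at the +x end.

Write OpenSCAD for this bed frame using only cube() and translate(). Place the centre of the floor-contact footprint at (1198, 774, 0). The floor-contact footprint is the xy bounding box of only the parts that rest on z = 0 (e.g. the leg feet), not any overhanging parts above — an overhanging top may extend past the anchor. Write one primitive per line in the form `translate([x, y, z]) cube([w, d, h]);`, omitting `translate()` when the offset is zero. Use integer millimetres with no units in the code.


translate([178, 293, 0]) cube([69, 69, 416]);
translate([178, 1186, 0]) cube([69, 69, 416]);
translate([2149, 293, 0]) cube([69, 69, 416]);
translate([2149, 1186, 0]) cube([69, 69, 416]);
translate([247, 293, 171]) cube([1902, 27, 176]);
translate([247, 1228, 171]) cube([1902, 27, 176]);
translate([178, 362, 171]) cube([27, 824, 176]);
translate([2191, 362, 171]) cube([27, 824, 176]);
translate([376, 293, 347]) cube([68, 962, 21]);
translate([573, 293, 347]) cube([68, 962, 21]);
translate([770, 293, 347]) cube([68, 962, 21]);
translate([967, 293, 347]) cube([68, 962, 21]);
translate([1164, 293, 347]) cube([68, 962, 21]);
translate([1361, 293, 347]) cube([68, 962, 21]);
translate([1558, 293, 347]) cube([68, 962, 21]);
translate([1755, 293, 347]) cube([68, 962, 21]);
translate([1952, 293, 347]) cube([68, 962, 21]);


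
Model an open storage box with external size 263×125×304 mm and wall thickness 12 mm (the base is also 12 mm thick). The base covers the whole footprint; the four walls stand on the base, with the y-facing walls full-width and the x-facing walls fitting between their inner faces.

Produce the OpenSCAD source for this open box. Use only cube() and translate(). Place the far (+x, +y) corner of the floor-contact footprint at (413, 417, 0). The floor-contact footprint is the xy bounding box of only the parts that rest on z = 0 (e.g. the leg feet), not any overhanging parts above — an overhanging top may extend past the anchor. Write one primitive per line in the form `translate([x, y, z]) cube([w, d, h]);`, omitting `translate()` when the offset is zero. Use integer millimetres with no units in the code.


translate([150, 292, 0]) cube([263, 125, 12]);
translate([150, 292, 12]) cube([263, 12, 292]);
translate([150, 405, 12]) cube([263, 12, 292]);
translate([150, 304, 12]) cube([12, 101, 292]);
translate([401, 304, 12]) cube([12, 101, 292]);


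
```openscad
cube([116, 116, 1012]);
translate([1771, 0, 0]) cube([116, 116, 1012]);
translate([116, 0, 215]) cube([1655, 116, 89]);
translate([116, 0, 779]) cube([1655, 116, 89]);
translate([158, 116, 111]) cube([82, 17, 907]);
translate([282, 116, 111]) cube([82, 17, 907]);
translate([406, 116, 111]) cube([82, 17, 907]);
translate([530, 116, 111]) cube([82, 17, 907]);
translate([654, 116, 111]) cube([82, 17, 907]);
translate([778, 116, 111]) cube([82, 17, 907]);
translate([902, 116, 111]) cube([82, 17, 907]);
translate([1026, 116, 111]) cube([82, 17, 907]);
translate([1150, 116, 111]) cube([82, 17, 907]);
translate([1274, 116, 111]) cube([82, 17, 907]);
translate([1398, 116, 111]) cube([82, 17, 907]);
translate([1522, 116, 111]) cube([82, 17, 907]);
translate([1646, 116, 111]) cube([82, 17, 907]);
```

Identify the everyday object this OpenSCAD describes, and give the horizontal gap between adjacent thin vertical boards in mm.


A fence section. The picket gap is 42 mm.

Two posts, two rails, 13 pickets — a fence section. Span 1655 mm holds 13 pickets of 82 mm with 14 equal gaps: ⌊(1655 − 13·82) / 14⌋ = 42 mm.


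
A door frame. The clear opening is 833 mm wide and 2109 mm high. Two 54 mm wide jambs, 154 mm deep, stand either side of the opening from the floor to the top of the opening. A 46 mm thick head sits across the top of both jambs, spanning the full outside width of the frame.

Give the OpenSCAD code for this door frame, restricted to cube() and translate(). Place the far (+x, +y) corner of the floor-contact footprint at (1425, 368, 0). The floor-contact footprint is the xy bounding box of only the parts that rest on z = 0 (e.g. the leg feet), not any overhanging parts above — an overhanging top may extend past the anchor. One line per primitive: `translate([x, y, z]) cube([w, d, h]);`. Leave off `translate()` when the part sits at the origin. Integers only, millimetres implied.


translate([484, 214, 0]) cube([54, 154, 2109]);
translate([1371, 214, 0]) cube([54, 154, 2109]);
translate([484, 214, 2109]) cube([941, 154, 46]);


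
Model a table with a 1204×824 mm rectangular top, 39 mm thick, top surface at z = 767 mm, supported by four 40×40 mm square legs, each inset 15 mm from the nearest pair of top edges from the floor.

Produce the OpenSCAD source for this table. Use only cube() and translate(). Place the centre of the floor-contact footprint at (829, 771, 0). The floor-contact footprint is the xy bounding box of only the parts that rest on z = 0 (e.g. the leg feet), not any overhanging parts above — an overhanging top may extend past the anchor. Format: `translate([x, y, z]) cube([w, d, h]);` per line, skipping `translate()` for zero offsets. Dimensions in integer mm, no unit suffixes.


translate([227, 359, 728]) cube([1204, 824, 39]);
translate([242, 374, 0]) cube([40, 40, 728]);
translate([1376, 374, 0]) cube([40, 40, 728]);
translate([242, 1128, 0]) cube([40, 40, 728]);
translate([1376, 1128, 0]) cube([40, 40, 728]);


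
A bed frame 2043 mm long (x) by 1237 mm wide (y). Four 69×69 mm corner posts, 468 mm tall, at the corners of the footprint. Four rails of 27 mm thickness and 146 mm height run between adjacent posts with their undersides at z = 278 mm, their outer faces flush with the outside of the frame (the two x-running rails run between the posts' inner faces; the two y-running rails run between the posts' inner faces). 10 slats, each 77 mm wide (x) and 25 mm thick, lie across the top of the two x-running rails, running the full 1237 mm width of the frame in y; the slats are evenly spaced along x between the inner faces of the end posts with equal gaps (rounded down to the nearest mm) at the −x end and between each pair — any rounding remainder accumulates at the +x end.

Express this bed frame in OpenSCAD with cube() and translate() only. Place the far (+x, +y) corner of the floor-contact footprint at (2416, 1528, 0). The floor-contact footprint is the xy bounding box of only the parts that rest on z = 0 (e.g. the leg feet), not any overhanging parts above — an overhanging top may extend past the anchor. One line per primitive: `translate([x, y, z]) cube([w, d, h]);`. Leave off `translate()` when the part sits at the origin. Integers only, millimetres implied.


// slat z = rail_z + rail_h = 278 + 146 = 424
// slat gap = ⌊(1905 − 10·77) / 11⌋ = 103
translate([373, 291, 0]) cube([69, 69, 468]);
translate([373, 1459, 0]) cube([69, 69, 468]);
translate([2347, 291, 0]) cube([69, 69, 468]);
translate([2347, 1459, 0]) cube([69, 69, 468]);
translate([442, 291, 278]) cube([1905, 27, 146]);
translate([442, 1501, 278]) cube([1905, 27, 146]);
translate([373, 360, 278]) cube([27, 1099, 146]);
translate([2389, 360, 278]) cube([27, 1099, 146]);
translate([545, 291, 424]) cube([77, 1237, 25]);
translate([725, 291, 424]) cube([77, 1237, 25]);
translate([905, 291, 424]) cube([77, 1237, 25]);
translate([1085, 291, 424]) cube([77, 1237, 25]);
translate([1265, 291, 424]) cube([77, 1237, 25]);
translate([1445, 291, 424]) cube([77, 1237, 25]);
translate([1625, 291, 424]) cube([77, 1237, 25]);
translate([1805, 291, 424]) cube([77, 1237, 25]);
translate([1985, 291, 424]) cube([77, 1237, 25]);
translate([2165, 291, 424]) cube([77, 1237, 25]);


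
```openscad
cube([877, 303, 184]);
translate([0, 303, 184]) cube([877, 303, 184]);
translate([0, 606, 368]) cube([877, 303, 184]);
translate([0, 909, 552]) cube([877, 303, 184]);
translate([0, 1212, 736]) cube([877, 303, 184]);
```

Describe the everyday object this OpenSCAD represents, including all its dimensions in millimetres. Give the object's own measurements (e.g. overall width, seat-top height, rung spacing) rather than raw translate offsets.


A straight staircase of 5 solid steps. Each step is 877 mm wide (x), 303 mm deep (y, the going) and 184 mm tall (the rise). The first step rests on the floor; each subsequent step sits one going further in +y and one rise higher in +z, directly behind and above the previous step with no overlap.


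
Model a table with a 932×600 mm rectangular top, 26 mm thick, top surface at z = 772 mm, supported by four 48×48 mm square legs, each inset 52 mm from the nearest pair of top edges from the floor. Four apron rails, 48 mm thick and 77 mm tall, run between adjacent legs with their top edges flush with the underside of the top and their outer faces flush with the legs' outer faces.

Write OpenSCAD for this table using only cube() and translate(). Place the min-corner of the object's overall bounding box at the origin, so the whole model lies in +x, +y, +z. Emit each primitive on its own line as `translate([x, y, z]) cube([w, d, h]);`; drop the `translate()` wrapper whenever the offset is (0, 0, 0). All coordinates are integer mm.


translate([0, 0, 746]) cube([932, 600, 26]);
translate([52, 52, 0]) cube([48, 48, 746]);
translate([832, 52, 0]) cube([48, 48, 746]);
translate([52, 500, 0]) cube([48, 48, 746]);
translate([832, 500, 0]) cube([48, 48, 746]);
translate([100, 52, 669]) cube([732, 48, 77]);
translate([100, 500, 669]) cube([732, 48, 77]);
translate([52, 100, 669]) cube([48, 400, 77]);
translate([832, 100, 669]) cube([48, 400, 77]);


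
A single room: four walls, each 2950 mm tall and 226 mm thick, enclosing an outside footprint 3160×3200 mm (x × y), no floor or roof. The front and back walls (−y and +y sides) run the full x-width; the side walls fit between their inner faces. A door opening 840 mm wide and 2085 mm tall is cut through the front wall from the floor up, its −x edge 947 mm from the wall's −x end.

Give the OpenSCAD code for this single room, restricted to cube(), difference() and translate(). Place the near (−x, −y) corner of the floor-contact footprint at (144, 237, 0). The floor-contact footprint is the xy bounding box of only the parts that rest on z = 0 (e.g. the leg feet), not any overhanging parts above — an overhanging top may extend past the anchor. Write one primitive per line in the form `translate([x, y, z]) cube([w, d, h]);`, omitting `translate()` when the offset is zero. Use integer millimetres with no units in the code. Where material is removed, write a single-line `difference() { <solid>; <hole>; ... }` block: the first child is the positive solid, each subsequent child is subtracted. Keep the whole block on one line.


difference() { translate([144, 237, 0]) cube([3160, 226, 2950]); translate([1091, 237, 0]) cube([840, 226, 2085]); }
translate([144, 3211, 0]) cube([3160, 226, 2950]);
translate([144, 463, 0]) cube([226, 2748, 2950]);
translate([3078, 463, 0]) cube([226, 2748, 2950]);


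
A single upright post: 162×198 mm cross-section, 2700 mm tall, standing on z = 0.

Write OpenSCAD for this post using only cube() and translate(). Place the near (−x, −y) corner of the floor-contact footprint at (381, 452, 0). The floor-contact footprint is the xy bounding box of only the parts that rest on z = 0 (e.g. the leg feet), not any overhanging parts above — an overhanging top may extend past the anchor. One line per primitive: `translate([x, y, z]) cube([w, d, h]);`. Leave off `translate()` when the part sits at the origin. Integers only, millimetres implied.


translate([381, 452, 0]) cube([162, 198, 2700]);


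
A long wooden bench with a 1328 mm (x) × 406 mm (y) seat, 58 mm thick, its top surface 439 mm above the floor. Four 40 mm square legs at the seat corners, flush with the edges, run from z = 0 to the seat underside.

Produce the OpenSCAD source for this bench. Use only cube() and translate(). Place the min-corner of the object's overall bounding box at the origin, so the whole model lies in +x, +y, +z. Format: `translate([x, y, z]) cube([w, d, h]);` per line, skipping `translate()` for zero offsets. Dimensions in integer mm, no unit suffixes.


translate([0, 0, 381]) cube([1328, 406, 58]);
cube([40, 40, 381]);
translate([0, 366, 0]) cube([40, 40, 381]);
translate([1288, 0, 0]) cube([40, 40, 381]);
translate([1288, 366, 0]) cube([40, 40, 381]);


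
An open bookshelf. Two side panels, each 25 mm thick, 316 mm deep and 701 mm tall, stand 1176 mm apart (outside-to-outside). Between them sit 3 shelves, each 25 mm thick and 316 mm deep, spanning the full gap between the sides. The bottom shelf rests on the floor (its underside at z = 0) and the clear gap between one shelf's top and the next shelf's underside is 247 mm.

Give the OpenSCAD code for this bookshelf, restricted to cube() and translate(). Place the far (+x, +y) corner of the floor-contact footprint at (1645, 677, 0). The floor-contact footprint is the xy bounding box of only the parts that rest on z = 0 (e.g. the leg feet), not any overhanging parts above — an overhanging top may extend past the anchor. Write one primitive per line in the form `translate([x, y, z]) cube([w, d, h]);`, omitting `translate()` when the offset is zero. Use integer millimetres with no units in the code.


translate([469, 361, 0]) cube([25, 316, 701]);
translate([1620, 361, 0]) cube([25, 316, 701]);
translate([494, 361, 0]) cube([1126, 316, 25]);
translate([494, 361, 272]) cube([1126, 316, 25]);
translate([494, 361, 544]) cube([1126, 316, 25]);


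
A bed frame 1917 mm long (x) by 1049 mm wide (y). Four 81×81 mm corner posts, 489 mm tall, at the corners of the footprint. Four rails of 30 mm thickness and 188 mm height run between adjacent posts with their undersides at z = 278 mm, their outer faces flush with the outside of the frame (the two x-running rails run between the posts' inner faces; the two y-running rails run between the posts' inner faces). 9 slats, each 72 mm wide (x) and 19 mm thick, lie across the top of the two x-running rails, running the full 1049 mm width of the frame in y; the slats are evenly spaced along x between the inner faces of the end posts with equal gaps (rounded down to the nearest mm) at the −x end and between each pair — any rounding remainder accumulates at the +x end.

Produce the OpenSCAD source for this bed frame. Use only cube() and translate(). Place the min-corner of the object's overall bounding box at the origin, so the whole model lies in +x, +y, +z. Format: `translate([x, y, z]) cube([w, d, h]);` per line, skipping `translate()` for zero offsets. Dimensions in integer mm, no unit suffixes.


cube([81, 81, 489]);
translate([0, 968, 0]) cube([81, 81, 489]);
translate([1836, 0, 0]) cube([81, 81, 489]);
translate([1836, 968, 0]) cube([81, 81, 489]);
translate([81, 0, 278]) cube([1755, 30, 188]);
translate([81, 1019, 278]) cube([1755, 30, 188]);
translate([0, 81, 278]) cube([30, 887, 188]);
translate([1887, 81, 278]) cube([30, 887, 188]);
translate([191, 0, 466]) cube([72, 1049, 19]);
translate([373, 0, 466]) cube([72, 1049, 19]);
translate([555, 0, 466]) cube([72, 1049, 19]);
translate([737, 0, 466]) cube([72, 1049, 19]);
translate([919, 0, 466]) cube([72, 1049, 19]);
translate([1101, 0, 466]) cube([72, 1049, 19]);
translate([1283, 0, 466]) cube([72, 1049, 19]);
translate([1465, 0, 466]) cube([72, 1049, 19]);
translate([1647, 0, 466]) cube([72, 1049, 19]);


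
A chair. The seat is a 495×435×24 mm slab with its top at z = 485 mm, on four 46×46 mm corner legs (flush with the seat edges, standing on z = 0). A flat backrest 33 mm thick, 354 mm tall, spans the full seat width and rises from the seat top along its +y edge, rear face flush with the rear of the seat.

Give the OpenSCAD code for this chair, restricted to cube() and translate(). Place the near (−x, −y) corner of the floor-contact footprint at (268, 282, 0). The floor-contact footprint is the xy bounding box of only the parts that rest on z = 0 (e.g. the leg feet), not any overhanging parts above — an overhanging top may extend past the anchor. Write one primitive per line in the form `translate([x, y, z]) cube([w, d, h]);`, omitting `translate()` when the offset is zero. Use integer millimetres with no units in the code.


// leg_h = 485 - 24 = 461
translate([268, 282, 461]) cube([495, 435, 24]);
translate([268, 282, 0]) cube([46, 46, 461]);
translate([717, 282, 0]) cube([46, 46, 461]);
translate([268, 671, 0]) cube([46, 46, 461]);
translate([717, 671, 0]) cube([46, 46, 461]);
translate([268, 684, 485]) cube([495, 33, 354]);


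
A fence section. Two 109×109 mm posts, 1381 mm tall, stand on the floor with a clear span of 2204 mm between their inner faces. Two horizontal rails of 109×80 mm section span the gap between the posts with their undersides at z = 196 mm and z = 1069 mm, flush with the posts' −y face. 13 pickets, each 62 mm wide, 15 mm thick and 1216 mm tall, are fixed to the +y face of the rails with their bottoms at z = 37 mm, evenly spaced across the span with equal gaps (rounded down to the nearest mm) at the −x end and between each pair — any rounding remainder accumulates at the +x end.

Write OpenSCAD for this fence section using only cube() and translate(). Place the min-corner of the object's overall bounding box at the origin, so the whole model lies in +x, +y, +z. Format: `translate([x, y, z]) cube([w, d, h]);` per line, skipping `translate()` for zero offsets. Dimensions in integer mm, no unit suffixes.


cube([109, 109, 1381]);
translate([2313, 0, 0]) cube([109, 109, 1381]);
translate([109, 0, 196]) cube([2204, 109, 80]);
translate([109, 0, 1069]) cube([2204, 109, 80]);
translate([208, 109, 37]) cube([62, 15, 1216]);
translate([369, 109, 37]) cube([62, 15, 1216]);
translate([530, 109, 37]) cube([62, 15, 1216]);
translate([691, 109, 37]) cube([62, 15, 1216]);
translate([852, 109, 37]) cube([62, 15, 1216]);
translate([1013, 109, 37]) cube([62, 15, 1216]);
translate([1174, 109, 37]) cube([62, 15, 1216]);
translate([1335, 109, 37]) cube([62, 15, 1216]);
translate([1496, 109, 37]) cube([62, 15, 1216]);
translate([1657, 109, 37]) cube([62, 15, 1216]);
translate([1818, 109, 37]) cube([62, 15, 1216]);
translate([1979, 109, 37]) cube([62, 15, 1216]);
translate([2140, 109, 37]) cube([62, 15, 1216]);
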